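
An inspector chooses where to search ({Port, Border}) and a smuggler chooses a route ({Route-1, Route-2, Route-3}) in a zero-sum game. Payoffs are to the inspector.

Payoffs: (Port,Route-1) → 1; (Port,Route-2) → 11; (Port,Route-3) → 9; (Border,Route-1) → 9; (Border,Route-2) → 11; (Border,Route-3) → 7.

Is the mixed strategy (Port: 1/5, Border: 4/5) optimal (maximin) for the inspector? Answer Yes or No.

Against Route-1 this mix gives (1/5)·1 + (4/5)·9 = 37/5.
Against Route-2 this mix gives (1/5)·11 + (4/5)·11 = 11.
Against Route-3 this mix gives (1/5)·9 + (4/5)·7 = 37/5.
All of the smuggler's active replies (Route-1, Route-3) yield 37/5, and no column does worse for the inspector. The mix makes the smuggler indifferent and guarantees 37/5, so it is optimal.

Yes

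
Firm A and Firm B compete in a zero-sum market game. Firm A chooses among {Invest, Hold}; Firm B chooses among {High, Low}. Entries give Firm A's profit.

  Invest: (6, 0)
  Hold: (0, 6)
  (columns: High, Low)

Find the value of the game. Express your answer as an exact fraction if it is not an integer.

Row minima: Invest → 0, Hold → 0; maximin = 0.
Column maxima: High → 6, Low → 6; minimax = 6.
0 ≠ 6, so there is no saddle point; optimal play is mixed.
Let Firm A play Invest with probability p. Expected payoff against High: 6p + 0(1−p) = 6p; against Low: 0p + 6(1−p) = −6p + 6.
Setting these equal: 6p = −6p + 6 ⇒ 12p = 6 ⇒ p = 1/2, and the value is (6)·(1/2) = 3.
For Firm B: with q = P(High), equating Invest's and Hold's payoffs gives 6q = −6q + 6 ⇒ q = 1/2.

3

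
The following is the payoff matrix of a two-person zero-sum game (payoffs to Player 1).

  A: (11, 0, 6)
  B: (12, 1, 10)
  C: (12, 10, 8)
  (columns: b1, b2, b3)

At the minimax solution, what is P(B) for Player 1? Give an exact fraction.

2/11

Row minima: A → 0, B → 1, C → 8; maximin = 8.
Column maxima: b1 → 12, b2 → 10, b3 → 10; minimax = 10.
8 ≠ 10, so there is no saddle point; optimal play is mixed.
A is strictly dominated by B, so Player 1 never plays it.
b1 is strictly dominated by b2 (it gives Player 1 strictly more in every row), so Player 2 never plays it.
On the remaining 2×2 (B, C vs b2, b3):
Let Player 1 play B with probability p. Expected payoff against b2: 1p + 10(1−p) = −9p + 10; against b3: 10p + 8(1−p) = 2p + 8.
Setting these equal: −9p + 10 = 2p + 8 ⇒ −11p = -2 ⇒ p = 2/11, and the value is (-9)·(2/11) + 10 = 92/11.
For Player 2: with q = P(b2), equating B's and C's payoffs gives −9q + 10 = 2q + 8 ⇒ q = 2/11.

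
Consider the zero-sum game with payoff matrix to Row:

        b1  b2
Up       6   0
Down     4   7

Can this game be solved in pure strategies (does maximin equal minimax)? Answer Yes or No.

Row minima: Up → 0, Down → 4; maximin = 4.
Column maxima: b1 → 6, b2 → 7; minimax = 6.
4 ≠ 6, so no pure-strategy equilibrium exists.

No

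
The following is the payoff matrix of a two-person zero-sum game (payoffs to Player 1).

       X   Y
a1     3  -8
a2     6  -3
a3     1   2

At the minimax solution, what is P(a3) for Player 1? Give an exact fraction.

9/10

Row minima: a1 → -8, a2 → -3, a3 → 1; maximin = 1.
Column maxima: X → 6, Y → 2; minimax = 2.
1 ≠ 2, so there is no saddle point; optimal play is mixed.
a1 is strictly dominated by a2, so Player 1 never plays it.
On the remaining 2×2 (a2, a3 vs X, Y):
Let Player 1 play a2 with probability p. Expected payoff against X: 6p + 1(1−p) = 5p + 1; against Y: (-3)p + 2(1−p) = −5p + 2.
Setting these equal: 5p + 1 = −5p + 2 ⇒ 10p = 1 ⇒ p = 1/10, and the value is (5)·(1/10) + 1 = 3/2.
For Player 2: with q = P(X), equating a2's and a3's payoffs gives 9q − 3 = −q + 2 ⇒ q = 1/2.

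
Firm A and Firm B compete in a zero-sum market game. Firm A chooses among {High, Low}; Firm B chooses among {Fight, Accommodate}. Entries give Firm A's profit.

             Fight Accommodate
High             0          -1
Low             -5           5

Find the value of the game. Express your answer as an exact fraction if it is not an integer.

-5/11

Row minima: High → -1, Low → -5; maximin = -1.
Column maxima: Fight → 0, Accommodate → 5; minimax = 0.
-1 ≠ 0, so there is no saddle point; optimal play is mixed.
Let Firm A play High with probability p. Expected payoff against Fight: 0p + (-5)(1−p) = 5p − 5; against Accommodate: (-1)p + 5(1−p) = −6p + 5.
Setting these equal: 5p − 5 = −6p + 5 ⇒ 11p = 10 ⇒ p = 10/11, and the value is (5)·(10/11) − 5 = -5/11.
For Firm B: with q = P(Fight), equating High's and Low's payoffs gives q − 1 = −10q + 5 ⇒ q = 6/11.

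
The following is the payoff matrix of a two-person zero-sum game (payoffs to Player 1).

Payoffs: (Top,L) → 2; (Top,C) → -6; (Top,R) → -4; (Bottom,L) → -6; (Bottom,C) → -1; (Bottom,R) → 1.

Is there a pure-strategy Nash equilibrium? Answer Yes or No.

No

Row minima: Top → -6, Bottom → -6; maximin = -6.
Column maxima: L → 2, C → -1, R → 1; minimax = -1.
-6 ≠ -1, so no pure-strategy equilibrium exists.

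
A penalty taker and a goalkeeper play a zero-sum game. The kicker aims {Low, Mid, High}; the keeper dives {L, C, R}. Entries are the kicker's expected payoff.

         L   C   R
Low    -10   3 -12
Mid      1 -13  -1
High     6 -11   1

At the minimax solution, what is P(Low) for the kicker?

4/9

Row minima: Low → -12, Mid → -13, High → -11; maximin = -11.
Column maxima: L → 6, C → 3, R → 1; minimax = 1.
-11 ≠ 1, so there is no saddle point; optimal play is mixed.
Mid is strictly dominated by High, so the kicker never plays it.
L is strictly dominated by R (it gives the kicker strictly more in every row), so the keeper never plays it.
On the remaining 2×2 (Low, High vs C, R):
Let the kicker play Low with probability p. Expected payoff against C: 3p + (-11)(1−p) = 14p − 11; against R: (-12)p + 1(1−p) = −13p + 1.
Setting these equal: 14p − 11 = −13p + 1 ⇒ 27p = 12 ⇒ p = 4/9, and the value is (14)·(4/9) − 11 = -43/9.
For the keeper: with q = P(C), equating Low's and High's payoffs gives 15q − 12 = −12q + 1 ⇒ q = 13/27.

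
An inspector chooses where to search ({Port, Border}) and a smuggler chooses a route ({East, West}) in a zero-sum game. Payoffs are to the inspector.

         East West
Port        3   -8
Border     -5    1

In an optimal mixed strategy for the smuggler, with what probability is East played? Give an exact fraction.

9/17

Row minima: Port → -8, Border → -5; maximin = -5.
Column maxima: East → 3, West → 1; minimax = 1.
-5 ≠ 1, so there is no saddle point; optimal play is mixed.
Let the inspector play Port with probability p. Expected payoff against East: 3p + (-5)(1−p) = 8p − 5; against West: (-8)p + 1(1−p) = −9p + 1.
Setting these equal: 8p − 5 = −9p + 1 ⇒ 17p = 6 ⇒ p = 6/17, and the value is (8)·(6/17) − 5 = -37/17.
For the smuggler: with q = P(East), equating Port's and Border's payoffs gives 11q − 8 = −6q + 1 ⇒ q = 9/17.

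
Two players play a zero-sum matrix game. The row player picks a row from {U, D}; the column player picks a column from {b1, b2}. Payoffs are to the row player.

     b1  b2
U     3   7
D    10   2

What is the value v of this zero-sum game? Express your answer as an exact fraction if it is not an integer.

Row minima: U → 3, D → 2; maximin = 3.
Column maxima: b1 → 10, b2 → 7; minimax = 7.
3 ≠ 7, so there is no saddle point; optimal play is mixed.
Let the row player play U with probability p. Expected payoff against b1: 3p + 10(1−p) = −7p + 10; against b2: 7p + 2(1−p) = 5p + 2.
Setting these equal: −7p + 10 = 5p + 2 ⇒ −12p = -8 ⇒ p = 2/3, and the value is (-7)·(2/3) + 10 = 16/3.
For the column player: with q = P(b1), equating U's and D's payoffs gives −4q + 7 = 8q + 2 ⇒ q = 5/12.

16/3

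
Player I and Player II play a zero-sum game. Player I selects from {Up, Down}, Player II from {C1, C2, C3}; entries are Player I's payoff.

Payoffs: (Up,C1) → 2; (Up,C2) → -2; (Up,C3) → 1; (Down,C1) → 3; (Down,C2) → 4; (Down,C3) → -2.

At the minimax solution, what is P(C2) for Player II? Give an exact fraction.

Row minima: Up → -2, Down → -2; maximin = -2.
Column maxima: C1 → 3, C2 → 4, C3 → 1; minimax = 1.
-2 ≠ 1, so there is no saddle point; optimal play is mixed.
C1 is strictly dominated by C3 (it gives Player I strictly more in every row), so Player II never plays it.
On the remaining 2×2 (Up, Down vs C2, C3):
Let Player I play Up with probability p. Expected payoff against C2: (-2)p + 4(1−p) = −6p + 4; against C3: 1p + (-2)(1−p) = 3p − 2.
Setting these equal: −6p + 4 = 3p − 2 ⇒ −9p = -6 ⇒ p = 2/3, and the value is (-6)·(2/3) + 4 = 0.
For Player II: with q = P(C2), equating Up's and Down's payoffs gives −3q + 1 = 6q − 2 ⇒ q = 1/3.

1/3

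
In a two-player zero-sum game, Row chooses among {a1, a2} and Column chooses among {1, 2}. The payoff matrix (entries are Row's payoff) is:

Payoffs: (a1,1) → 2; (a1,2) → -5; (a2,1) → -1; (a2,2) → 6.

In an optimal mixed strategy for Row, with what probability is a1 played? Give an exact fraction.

Row minima: a1 → -5, a2 → -1; maximin = -1.
Column maxima: 1 → 2, 2 → 6; minimax = 2.
-1 ≠ 2, so there is no saddle point; optimal play is mixed.
Let Row play a1 with probability p. Expected payoff against 1: 2p + (-1)(1−p) = 3p − 1; against 2: (-5)p + 6(1−p) = −11p + 6.
Setting these equal: 3p − 1 = −11p + 6 ⇒ 14p = 7 ⇒ p = 1/2, and the value is (3)·(1/2) − 1 = 1/2.
For Column: with q = P(1), equating a1's and a2's payoffs gives 7q − 5 = −7q + 6 ⇒ q = 11/14.

1/2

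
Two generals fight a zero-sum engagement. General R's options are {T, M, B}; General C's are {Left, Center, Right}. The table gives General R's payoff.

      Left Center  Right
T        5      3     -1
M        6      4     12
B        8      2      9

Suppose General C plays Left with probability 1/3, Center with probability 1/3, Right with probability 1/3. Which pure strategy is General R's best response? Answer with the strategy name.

M

Expected payoff of T: (1/3)·5 + (1/3)·3 + (1/3)·(-1) = 7/3.
Expected payoff of M: (1/3)·6 + (1/3)·4 + (1/3)·12 = 22/3.
Expected payoff of B: (1/3)·8 + (1/3)·2 + (1/3)·9 = 19/3.
The largest is 22/3, so General R's best response is M.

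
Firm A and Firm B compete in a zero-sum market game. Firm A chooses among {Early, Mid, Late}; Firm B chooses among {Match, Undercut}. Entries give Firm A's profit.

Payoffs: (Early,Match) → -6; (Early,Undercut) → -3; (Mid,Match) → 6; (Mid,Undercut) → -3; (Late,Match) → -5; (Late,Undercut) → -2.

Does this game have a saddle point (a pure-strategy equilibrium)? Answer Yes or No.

Row minima: Early → -6, Mid → -3, Late → -5; maximin = -3.
Column maxima: Match → 6, Undercut → -2; minimax = -2.
-3 ≠ -2, so no pure-strategy equilibrium exists.

No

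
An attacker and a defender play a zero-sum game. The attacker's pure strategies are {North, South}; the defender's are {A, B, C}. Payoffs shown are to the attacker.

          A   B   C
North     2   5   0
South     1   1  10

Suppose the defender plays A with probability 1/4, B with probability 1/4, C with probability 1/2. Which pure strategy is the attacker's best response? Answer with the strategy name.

Expected payoff of North: (1/4)·2 + (1/4)·5 + (1/2)·0 = 7/4.
Expected payoff of South: (1/4)·1 + (1/4)·1 + (1/2)·10 = 11/2.
The largest is 11/2, so the attacker's best response is South.

South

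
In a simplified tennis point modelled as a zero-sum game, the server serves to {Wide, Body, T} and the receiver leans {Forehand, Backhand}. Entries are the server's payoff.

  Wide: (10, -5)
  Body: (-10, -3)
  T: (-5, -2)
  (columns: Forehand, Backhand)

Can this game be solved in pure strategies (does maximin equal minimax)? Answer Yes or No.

No

Row minima: Wide → -5, Body → -10, T → -5; maximin = -5.
Column maxima: Forehand → 10, Backhand → -2; minimax = -2.
-5 ≠ -2, so no pure-strategy equilibrium exists.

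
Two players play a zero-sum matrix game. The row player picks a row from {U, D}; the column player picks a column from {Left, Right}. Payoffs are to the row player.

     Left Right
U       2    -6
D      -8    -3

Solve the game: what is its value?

-54/13

Row minima: U → -6, D → -8; maximin = -6.
Column maxima: Left → 2, Right → -3; minimax = -3.
-6 ≠ -3, so there is no saddle point; optimal play is mixed.
Let the row player play U with probability p. Expected payoff against Left: 2p + (-8)(1−p) = 10p − 8; against Right: (-6)p + (-3)(1−p) = −3p − 3.
Setting these equal: 10p − 8 = −3p − 3 ⇒ 13p = 5 ⇒ p = 5/13, and the value is (10)·(5/13) − 8 = -54/13.
For the column player: with q = P(Left), equating U's and D's payoffs gives 8q − 6 = −5q − 3 ⇒ q = 3/13.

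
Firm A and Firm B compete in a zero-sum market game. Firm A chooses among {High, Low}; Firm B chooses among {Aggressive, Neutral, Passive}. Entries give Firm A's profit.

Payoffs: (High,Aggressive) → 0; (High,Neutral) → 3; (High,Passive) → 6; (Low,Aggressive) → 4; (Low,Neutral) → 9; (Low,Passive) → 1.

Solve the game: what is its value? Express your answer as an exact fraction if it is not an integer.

8/3

Row minima: High → 0, Low → 1; maximin = 1.
Column maxima: Aggressive → 4, Neutral → 9, Passive → 6; minimax = 4.
1 ≠ 4, so there is no saddle point; optimal play is mixed.
Neutral is strictly dominated by Aggressive (it gives Firm A strictly more in every row), so Firm B never plays it.
On the remaining 2×2 (High, Low vs Aggressive, Passive):
Let Firm A play High with probability p. Expected payoff against Aggressive: 0p + 4(1−p) = −4p + 4; against Passive: 6p + 1(1−p) = 5p + 1.
Setting these equal: −4p + 4 = 5p + 1 ⇒ −9p = -3 ⇒ p = 1/3, and the value is (-4)·(1/3) + 4 = 8/3.
For Firm B: with q = P(Aggressive), equating High's and Low's payoffs gives −6q + 6 = 3q + 1 ⇒ q = 5/9.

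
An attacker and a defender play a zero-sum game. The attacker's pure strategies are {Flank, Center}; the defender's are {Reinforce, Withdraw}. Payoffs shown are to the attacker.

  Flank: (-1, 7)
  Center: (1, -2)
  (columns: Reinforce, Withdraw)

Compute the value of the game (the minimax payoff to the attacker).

5/11

Row minima: Flank → -1, Center → -2; maximin = -1.
Column maxima: Reinforce → 1, Withdraw → 7; minimax = 1.
-1 ≠ 1, so there is no saddle point; optimal play is mixed.
Let the attacker play Flank with probability p. Expected payoff against Reinforce: (-1)p + 1(1−p) = −2p + 1; against Withdraw: 7p + (-2)(1−p) = 9p − 2.
Setting these equal: −2p + 1 = 9p − 2 ⇒ −11p = -3 ⇒ p = 3/11, and the value is (-2)·(3/11) + 1 = 5/11.
For the defender: with q = P(Reinforce), equating Flank's and Center's payoffs gives −8q + 7 = 3q − 2 ⇒ q = 9/11.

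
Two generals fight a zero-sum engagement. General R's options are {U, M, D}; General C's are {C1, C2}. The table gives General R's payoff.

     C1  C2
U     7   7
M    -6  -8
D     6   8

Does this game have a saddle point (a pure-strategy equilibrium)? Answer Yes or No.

Yes

Row minima: U → 7, M → -8, D → 6; maximin = 7.
Column maxima: C1 → 7, C2 → 8; minimax = 7.
maximin = minimax = 7, so a saddle point exists.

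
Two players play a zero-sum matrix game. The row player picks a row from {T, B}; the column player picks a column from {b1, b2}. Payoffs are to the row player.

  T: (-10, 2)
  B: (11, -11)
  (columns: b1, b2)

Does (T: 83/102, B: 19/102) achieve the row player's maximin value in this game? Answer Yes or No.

No

Against b1 this mix gives (83/102)·(-10) + (19/102)·11 = -207/34.
Against b2 this mix gives (83/102)·2 + (19/102)·(-11) = -43/102.
The column player will play b1, holding the row player to -207/34. Shifting weight toward the row that does better against b1 would raise this floor (the equalizing mix achieves -44/17 against both b1 and b2), so the proposed strategy is not optimal.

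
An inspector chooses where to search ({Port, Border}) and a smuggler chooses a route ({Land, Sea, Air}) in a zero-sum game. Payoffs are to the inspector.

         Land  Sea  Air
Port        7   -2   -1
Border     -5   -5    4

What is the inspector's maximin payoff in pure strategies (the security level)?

-2

Row minima: Port → -2, Border → -5.
The best of these is -2.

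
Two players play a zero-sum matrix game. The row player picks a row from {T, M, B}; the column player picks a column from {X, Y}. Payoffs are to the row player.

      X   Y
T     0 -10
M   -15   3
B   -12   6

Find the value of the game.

-30/7

Row minima: T → -10, M → -15, B → -12; maximin = -10.
Column maxima: X → 0, Y → 6; minimax = 0.
-10 ≠ 0, so there is no saddle point; optimal play is mixed.
M is strictly dominated by B, so the row player never plays it.
On the remaining 2×2 (T, B vs X, Y):
Let the row player play T with probability p. Expected payoff against X: 0p + (-12)(1−p) = 12p − 12; against Y: (-10)p + 6(1−p) = −16p + 6.
Setting these equal: 12p − 12 = −16p + 6 ⇒ 28p = 18 ⇒ p = 9/14, and the value is (12)·(9/14) − 12 = -30/7.
For the column player: with q = P(X), equating T's and B's payoffs gives 10q − 10 = −18q + 6 ⇒ q = 4/7.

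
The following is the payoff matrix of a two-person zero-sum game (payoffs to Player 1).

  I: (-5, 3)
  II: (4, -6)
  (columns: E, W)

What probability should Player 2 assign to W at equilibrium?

1/2

Row minima: I → -5, II → -6; maximin = -5.
Column maxima: E → 4, W → 3; minimax = 3.
-5 ≠ 3, so there is no saddle point; optimal play is mixed.
Let Player 1 play I with probability p. Expected payoff against E: (-5)p + 4(1−p) = −9p + 4; against W: 3p + (-6)(1−p) = 9p − 6.
Setting these equal: −9p + 4 = 9p − 6 ⇒ −18p = -10 ⇒ p = 5/9, and the value is (-9)·(5/9) + 4 = -1.
For Player 2: with q = P(E), equating I's and II's payoffs gives −8q + 3 = 10q − 6 ⇒ q = 1/2.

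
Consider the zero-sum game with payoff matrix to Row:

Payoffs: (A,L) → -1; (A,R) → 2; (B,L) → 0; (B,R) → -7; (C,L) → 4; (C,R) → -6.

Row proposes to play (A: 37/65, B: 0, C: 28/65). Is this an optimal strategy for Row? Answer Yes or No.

No

Against L this mix gives (37/65)·(-1) + (28/65)·4 = 15/13.
Against R this mix gives (37/65)·2 + (28/65)·(-6) = -94/65.
Column will play R, holding Row to -94/65. Shifting weight toward the row that does better against R would raise this floor (the equalizing mix achieves 2/13 against both R and L), so the proposed strategy is not optimal.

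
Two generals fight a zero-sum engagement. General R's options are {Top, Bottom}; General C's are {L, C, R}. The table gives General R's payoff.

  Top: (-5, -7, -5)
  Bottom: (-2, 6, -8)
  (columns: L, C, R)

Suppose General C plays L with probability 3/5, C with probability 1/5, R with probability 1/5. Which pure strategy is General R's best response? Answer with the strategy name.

Bottom

Expected payoff of Top: (3/5)·(-5) + (1/5)·(-7) + (1/5)·(-5) = -27/5.
Expected payoff of Bottom: (3/5)·(-2) + (1/5)·6 + (1/5)·(-8) = -8/5.
The largest is -8/5, so General R's best response is Bottom.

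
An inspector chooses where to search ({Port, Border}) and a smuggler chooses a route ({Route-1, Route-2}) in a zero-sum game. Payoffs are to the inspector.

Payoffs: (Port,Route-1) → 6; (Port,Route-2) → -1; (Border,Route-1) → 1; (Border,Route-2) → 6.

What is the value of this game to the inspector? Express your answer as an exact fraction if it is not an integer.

Row minima: Port → -1, Border → 1; maximin = 1.
Column maxima: Route-1 → 6, Route-2 → 6; minimax = 6.
1 ≠ 6, so there is no saddle point; optimal play is mixed.
Let the inspector play Port with probability p. Expected payoff against Route-1: 6p + 1(1−p) = 5p + 1; against Route-2: (-1)p + 6(1−p) = −7p + 6.
Setting these equal: 5p + 1 = −7p + 6 ⇒ 12p = 5 ⇒ p = 5/12, and the value is (5)·(5/12) + 1 = 37/12.
For the smuggler: with q = P(Route-1), equating Port's and Border's payoffs gives 7q − 1 = −5q + 6 ⇒ q = 7/12.

37/12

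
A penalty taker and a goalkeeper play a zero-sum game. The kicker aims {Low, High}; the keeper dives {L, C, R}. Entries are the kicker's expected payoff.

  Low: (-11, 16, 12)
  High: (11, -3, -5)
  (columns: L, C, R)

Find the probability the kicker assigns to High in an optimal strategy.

Row minima: Low → -11, High → -5; maximin = -5.
Column maxima: L → 11, C → 16, R → 12; minimax = 11.
-5 ≠ 11, so there is no saddle point; optimal play is mixed.
C is strictly dominated by R (it gives the kicker strictly more in every row), so the keeper never plays it.
On the remaining 2×2 (Low, High vs L, R):
Let the kicker play Low with probability p. Expected payoff against L: (-11)p + 11(1−p) = −22p + 11; against R: 12p + (-5)(1−p) = 17p − 5.
Setting these equal: −22p + 11 = 17p − 5 ⇒ −39p = -16 ⇒ p = 16/39, and the value is (-22)·(16/39) + 11 = 77/39.
For the keeper: with q = P(L), equating Low's and High's payoffs gives −23q + 12 = 16q − 5 ⇒ q = 17/39.

23/39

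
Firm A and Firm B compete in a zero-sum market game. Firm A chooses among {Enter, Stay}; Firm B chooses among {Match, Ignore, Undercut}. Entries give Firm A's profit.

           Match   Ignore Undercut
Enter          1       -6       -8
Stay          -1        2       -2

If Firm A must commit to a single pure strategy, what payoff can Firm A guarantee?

-2

Row minima: Enter → -8, Stay → -2.
The best of these is -2.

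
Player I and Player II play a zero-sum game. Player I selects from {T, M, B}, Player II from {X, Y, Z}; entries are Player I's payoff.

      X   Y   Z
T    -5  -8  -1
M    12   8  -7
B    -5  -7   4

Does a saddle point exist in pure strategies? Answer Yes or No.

Row minima: T → -8, M → -7, B → -7; maximin = -7.
Column maxima: X → 12, Y → 8, Z → 4; minimax = 4.
-7 ≠ 4, so no pure-strategy equilibrium exists.

No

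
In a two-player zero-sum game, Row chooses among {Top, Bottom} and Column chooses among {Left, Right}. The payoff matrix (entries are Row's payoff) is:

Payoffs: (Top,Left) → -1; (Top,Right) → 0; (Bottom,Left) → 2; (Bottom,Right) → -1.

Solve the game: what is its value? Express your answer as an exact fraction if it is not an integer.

Row minima: Top → -1, Bottom → -1; maximin = -1.
Column maxima: Left → 2, Right → 0; minimax = 0.
-1 ≠ 0, so there is no saddle point; optimal play is mixed.
Let Row play Top with probability p. Expected payoff against Left: (-1)p + 2(1−p) = −3p + 2; against Right: 0p + (-1)(1−p) = p − 1.
Setting these equal: −3p + 2 = p − 1 ⇒ −4p = -3 ⇒ p = 3/4, and the value is (-3)·(3/4) + 2 = -1/4.
For Column: with q = P(Left), equating Top's and Bottom's payoffs gives −q = 3q − 1 ⇒ q = 1/4.

-1/4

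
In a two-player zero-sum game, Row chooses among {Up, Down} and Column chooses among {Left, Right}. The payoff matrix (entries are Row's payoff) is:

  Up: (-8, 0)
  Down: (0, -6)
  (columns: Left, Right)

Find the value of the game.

-24/7

Row minima: Up → -8, Down → -6; maximin = -6.
Column maxima: Left → 0, Right → 0; minimax = 0.
-6 ≠ 0, so there is no saddle point; optimal play is mixed.
Let Row play Up with probability p. Expected payoff against Left: (-8)p + 0(1−p) = −8p; against Right: 0p + (-6)(1−p) = 6p − 6.
Setting these equal: −8p = 6p − 6 ⇒ −14p = -6 ⇒ p = 3/7, and the value is (-8)·(3/7) = -24/7.
For Column: with q = P(Left), equating Up's and Down's payoffs gives −8q = 6q − 6 ⇒ q = 3/7.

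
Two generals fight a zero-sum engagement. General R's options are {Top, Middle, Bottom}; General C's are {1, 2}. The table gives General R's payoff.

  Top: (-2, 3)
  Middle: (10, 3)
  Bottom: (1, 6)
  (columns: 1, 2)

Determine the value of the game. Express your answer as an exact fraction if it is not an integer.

19/4

Row minima: Top → -2, Middle → 3, Bottom → 1; maximin = 3.
Column maxima: 1 → 10, 2 → 6; minimax = 6.
3 ≠ 6, so there is no saddle point; optimal play is mixed.
Top is strictly dominated by Bottom, so General R never plays it.
On the remaining 2×2 (Middle, Bottom vs 1, 2):
Let General R play Middle with probability p. Expected payoff against 1: 10p + 1(1−p) = 9p + 1; against 2: 3p + 6(1−p) = −3p + 6.
Setting these equal: 9p + 1 = −3p + 6 ⇒ 12p = 5 ⇒ p = 5/12, and the value is (9)·(5/12) + 1 = 19/4.
For General C: with q = P(1), equating Middle's and Bottom's payoffs gives 7q + 3 = −5q + 6 ⇒ q = 1/4.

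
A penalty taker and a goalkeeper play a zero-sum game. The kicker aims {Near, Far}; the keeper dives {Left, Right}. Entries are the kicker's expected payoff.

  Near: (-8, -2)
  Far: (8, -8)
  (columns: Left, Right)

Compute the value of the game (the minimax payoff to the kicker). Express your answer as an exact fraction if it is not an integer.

-40/11

Row minima: Near → -8, Far → -8; maximin = -8.
Column maxima: Left → 8, Right → -2; minimax = -2.
-8 ≠ -2, so there is no saddle point; optimal play is mixed.
Let the kicker play Near with probability p. Expected payoff against Left: (-8)p + 8(1−p) = −16p + 8; against Right: (-2)p + (-8)(1−p) = 6p − 8.
Setting these equal: −16p + 8 = 6p − 8 ⇒ −22p = -16 ⇒ p = 8/11, and the value is (-16)·(8/11) + 8 = -40/11.
For the keeper: with q = P(Left), equating Near's and Far's payoffs gives −6q − 2 = 16q − 8 ⇒ q = 3/11.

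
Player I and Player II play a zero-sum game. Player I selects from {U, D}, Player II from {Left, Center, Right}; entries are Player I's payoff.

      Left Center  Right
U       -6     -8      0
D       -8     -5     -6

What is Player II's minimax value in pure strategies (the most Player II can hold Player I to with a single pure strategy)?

Column maxima: Left → -6, Center → -5, Right → 0.
The smallest of these is -6.

-6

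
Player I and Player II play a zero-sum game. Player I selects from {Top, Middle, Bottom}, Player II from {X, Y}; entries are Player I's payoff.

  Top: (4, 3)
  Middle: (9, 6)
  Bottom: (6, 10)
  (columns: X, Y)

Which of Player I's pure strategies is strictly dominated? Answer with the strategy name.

Middle gives a strictly higher payoff than Top against every column: 9 > 4, 6 > 3.
So Top is strictly dominated and Player I never plays it.

Top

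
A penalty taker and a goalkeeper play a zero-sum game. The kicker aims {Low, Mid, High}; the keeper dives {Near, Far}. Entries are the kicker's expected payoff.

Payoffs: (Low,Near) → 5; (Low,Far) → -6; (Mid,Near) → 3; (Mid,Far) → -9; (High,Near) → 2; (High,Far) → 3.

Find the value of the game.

9/4

Row minima: Low → -6, Mid → -9, High → 2; maximin = 2.
Column maxima: Near → 5, Far → 3; minimax = 3.
2 ≠ 3, so there is no saddle point; optimal play is mixed.
Mid is strictly dominated by Low, so the kicker never plays it.
On the remaining 2×2 (Low, High vs Near, Far):
Let the kicker play Low with probability p. Expected payoff against Near: 5p + 2(1−p) = 3p + 2; against Far: (-6)p + 3(1−p) = −9p + 3.
Setting these equal: 3p + 2 = −9p + 3 ⇒ 12p = 1 ⇒ p = 1/12, and the value is (3)·(1/12) + 2 = 9/4.
For the keeper: with q = P(Near), equating Low's and High's payoffs gives 11q − 6 = −q + 3 ⇒ q = 3/4.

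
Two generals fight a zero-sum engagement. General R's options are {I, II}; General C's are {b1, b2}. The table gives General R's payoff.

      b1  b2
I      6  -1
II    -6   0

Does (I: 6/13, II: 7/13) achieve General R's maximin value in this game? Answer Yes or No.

Yes

Against b1 this mix gives (6/13)·6 + (7/13)·(-6) = -6/13.
Against b2 this mix gives (6/13)·(-1) + (7/13)·0 = -6/13.
All of General C's active replies (b1, b2) yield -6/13, and no column does worse for General R. The mix makes General C indifferent and guarantees -6/13, so it is optimal.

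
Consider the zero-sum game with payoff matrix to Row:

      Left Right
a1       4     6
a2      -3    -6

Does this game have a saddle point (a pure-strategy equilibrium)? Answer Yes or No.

Yes

Row minima: a1 → 4, a2 → -6; maximin = 4.
Column maxima: Left → 4, Right → 6; minimax = 4.
maximin = minimax = 4, so a saddle point exists.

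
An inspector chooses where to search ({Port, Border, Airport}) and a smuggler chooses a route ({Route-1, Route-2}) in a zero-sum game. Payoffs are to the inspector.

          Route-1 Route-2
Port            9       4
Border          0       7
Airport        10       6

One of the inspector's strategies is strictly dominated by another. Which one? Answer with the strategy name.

Port

Airport gives a strictly higher payoff than Port against every column: 10 > 9, 6 > 4.
So Port is strictly dominated and the inspector never plays it.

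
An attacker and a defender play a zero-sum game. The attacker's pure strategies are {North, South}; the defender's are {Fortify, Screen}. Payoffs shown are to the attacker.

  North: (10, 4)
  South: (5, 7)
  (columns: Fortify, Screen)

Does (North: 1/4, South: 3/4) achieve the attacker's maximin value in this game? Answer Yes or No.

Against Fortify this mix gives (1/4)·10 + (3/4)·5 = 25/4.
Against Screen this mix gives (1/4)·4 + (3/4)·7 = 25/4.
All of the defender's active replies (Fortify, Screen) yield 25/4, and no column does worse for the attacker. The mix makes the defender indifferent and guarantees 25/4, so it is optimal.

Yes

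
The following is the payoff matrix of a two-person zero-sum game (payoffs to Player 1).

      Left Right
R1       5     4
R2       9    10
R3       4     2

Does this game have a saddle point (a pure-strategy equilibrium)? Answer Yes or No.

Yes

Row minima: R1 → 4, R2 → 9, R3 → 2; maximin = 9.
Column maxima: Left → 9, Right → 10; minimax = 9.
maximin = minimax = 9, so a saddle point exists.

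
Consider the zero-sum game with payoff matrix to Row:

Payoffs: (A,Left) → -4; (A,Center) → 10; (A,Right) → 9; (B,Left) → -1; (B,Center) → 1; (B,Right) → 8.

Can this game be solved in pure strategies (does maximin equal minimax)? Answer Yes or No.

Yes

Row minima: A → -4, B → -1; maximin = -1.
Column maxima: Left → -1, Center → 10, Right → 9; minimax = -1.
maximin = minimax = -1, so a saddle point exists.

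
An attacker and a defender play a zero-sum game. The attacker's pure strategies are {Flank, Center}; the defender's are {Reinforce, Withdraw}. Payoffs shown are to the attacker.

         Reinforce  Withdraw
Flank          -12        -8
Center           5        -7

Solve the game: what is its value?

-7

Row minima: Flank → -12, Center → -7; maximin = -7.
Column maxima: Reinforce → 5, Withdraw → -7; minimax = -7.
Since maximin = minimax = -7, there is a saddle point and the value is -7.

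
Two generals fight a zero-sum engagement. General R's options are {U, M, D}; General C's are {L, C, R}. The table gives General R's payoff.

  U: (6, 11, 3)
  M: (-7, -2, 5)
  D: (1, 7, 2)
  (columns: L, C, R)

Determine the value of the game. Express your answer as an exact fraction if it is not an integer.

17/5

Row minima: U → 3, M → -7, D → 1; maximin = 3.
Column maxima: L → 6, C → 11, R → 5; minimax = 5.
3 ≠ 5, so there is no saddle point; optimal play is mixed.
D is strictly dominated by U, so General R never plays it.
C is strictly dominated by L (it gives General R strictly more in every row), so General C never plays it.
On the remaining 2×2 (U, M vs L, R):
Let General R play U with probability p. Expected payoff against L: 6p + (-7)(1−p) = 13p − 7; against R: 3p + 5(1−p) = −2p + 5.
Setting these equal: 13p − 7 = −2p + 5 ⇒ 15p = 12 ⇒ p = 4/5, and the value is (13)·(4/5) − 7 = 17/5.
For General C: with q = P(L), equating U's and M's payoffs gives 3q + 3 = −12q + 5 ⇒ q = 2/15.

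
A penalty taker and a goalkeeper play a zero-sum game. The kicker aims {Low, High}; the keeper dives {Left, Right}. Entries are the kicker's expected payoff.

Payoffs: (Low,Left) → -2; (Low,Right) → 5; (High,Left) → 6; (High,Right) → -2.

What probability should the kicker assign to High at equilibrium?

7/15

Row minima: Low → -2, High → -2; maximin = -2.
Column maxima: Left → 6, Right → 5; minimax = 5.
-2 ≠ 5, so there is no saddle point; optimal play is mixed.
Let the kicker play Low with probability p. Expected payoff against Left: (-2)p + 6(1−p) = −8p + 6; against Right: 5p + (-2)(1−p) = 7p − 2.
Setting these equal: −8p + 6 = 7p − 2 ⇒ −15p = -8 ⇒ p = 8/15, and the value is (-8)·(8/15) + 6 = 26/15.
For the keeper: with q = P(Left), equating Low's and High's payoffs gives −7q + 5 = 8q − 2 ⇒ q = 7/15.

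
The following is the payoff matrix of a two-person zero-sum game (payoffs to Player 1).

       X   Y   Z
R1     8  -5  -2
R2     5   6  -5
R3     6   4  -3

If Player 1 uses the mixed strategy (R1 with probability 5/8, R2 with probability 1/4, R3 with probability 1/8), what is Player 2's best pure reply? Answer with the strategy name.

Z

If Player 2 plays X, Player 1's expected payoff is (5/8)·8 + (1/4)·5 + (1/8)·6 = 7.
If Player 2 plays Y, Player 1's expected payoff is (5/8)·(-5) + (1/4)·6 + (1/8)·4 = -9/8.
If Player 2 plays Z, Player 1's expected payoff is (5/8)·(-2) + (1/4)·(-5) + (1/8)·(-3) = -23/8.
Player 2 minimizes Player 1's payoff; the smallest is -23/8, so the best response is Z.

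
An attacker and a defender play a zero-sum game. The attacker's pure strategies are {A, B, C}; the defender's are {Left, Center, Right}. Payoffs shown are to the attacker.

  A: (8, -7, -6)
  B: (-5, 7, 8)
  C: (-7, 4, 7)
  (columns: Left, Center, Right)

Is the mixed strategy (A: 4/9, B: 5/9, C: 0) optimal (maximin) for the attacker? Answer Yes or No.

Against Left this mix gives (4/9)·8 + (5/9)·(-5) = 7/9.
Against Center this mix gives (4/9)·(-7) + (5/9)·7 = 7/9.
Against Right this mix gives (4/9)·(-6) + (5/9)·8 = 16/9.
All of the defender's active replies (Left, Center) yield 7/9, and no column does worse for the attacker. The mix makes the defender indifferent and guarantees 7/9, so it is optimal.

Yes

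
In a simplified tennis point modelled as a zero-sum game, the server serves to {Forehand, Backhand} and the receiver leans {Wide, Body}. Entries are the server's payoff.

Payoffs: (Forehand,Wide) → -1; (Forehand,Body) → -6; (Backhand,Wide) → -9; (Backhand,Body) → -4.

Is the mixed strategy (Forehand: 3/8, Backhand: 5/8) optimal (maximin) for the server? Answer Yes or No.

No

Against Wide this mix gives (3/8)·(-1) + (5/8)·(-9) = -6.
Against Body this mix gives (3/8)·(-6) + (5/8)·(-4) = -19/4.
The receiver will play Wide, holding the server to -6. Shifting weight toward the row that does better against Wide would raise this floor (the equalizing mix achieves -5 against both Wide and Body), so the proposed strategy is not optimal.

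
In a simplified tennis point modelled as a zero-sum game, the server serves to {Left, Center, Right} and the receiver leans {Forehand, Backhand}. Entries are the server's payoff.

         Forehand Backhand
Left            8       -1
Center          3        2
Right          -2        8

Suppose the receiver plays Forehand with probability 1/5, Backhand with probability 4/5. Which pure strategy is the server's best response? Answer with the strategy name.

Expected payoff of Left: (1/5)·8 + (4/5)·(-1) = 4/5.
Expected payoff of Center: (1/5)·3 + (4/5)·2 = 11/5.
Expected payoff of Right: (1/5)·(-2) + (4/5)·8 = 6.
The largest is 6, so the server's best response is Right.

Right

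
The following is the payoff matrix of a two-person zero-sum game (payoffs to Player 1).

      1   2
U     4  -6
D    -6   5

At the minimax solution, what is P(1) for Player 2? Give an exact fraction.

11/21

Row minima: U → -6, D → -6; maximin = -6.
Column maxima: 1 → 4, 2 → 5; minimax = 4.
-6 ≠ 4, so there is no saddle point; optimal play is mixed.
Let Player 1 play U with probability p. Expected payoff against 1: 4p + (-6)(1−p) = 10p − 6; against 2: (-6)p + 5(1−p) = −11p + 5.
Setting these equal: 10p − 6 = −11p + 5 ⇒ 21p = 11 ⇒ p = 11/21, and the value is (10)·(11/21) − 6 = -16/21.
For Player 2: with q = P(1), equating U's and D's payoffs gives 10q − 6 = −11q + 5 ⇒ q = 11/21.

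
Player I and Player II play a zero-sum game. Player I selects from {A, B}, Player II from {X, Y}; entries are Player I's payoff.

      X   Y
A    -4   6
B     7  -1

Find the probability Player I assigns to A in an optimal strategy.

4/9

Row minima: A → -4, B → -1; maximin = -1.
Column maxima: X → 7, Y → 6; minimax = 6.
-1 ≠ 6, so there is no saddle point; optimal play is mixed.
Let Player I play A with probability p. Expected payoff against X: (-4)p + 7(1−p) = −11p + 7; against Y: 6p + (-1)(1−p) = 7p − 1.
Setting these equal: −11p + 7 = 7p − 1 ⇒ −18p = -8 ⇒ p = 4/9, and the value is (-11)·(4/9) + 7 = 19/9.
For Player II: with q = P(X), equating A's and B's payoffs gives −10q + 6 = 8q − 1 ⇒ q = 7/18.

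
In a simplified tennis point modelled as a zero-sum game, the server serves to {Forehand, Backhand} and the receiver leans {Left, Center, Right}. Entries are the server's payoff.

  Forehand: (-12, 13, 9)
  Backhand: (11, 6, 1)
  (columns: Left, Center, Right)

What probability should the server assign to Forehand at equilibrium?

Row minima: Forehand → -12, Backhand → 1; maximin = 1.
Column maxima: Left → 11, Center → 13, Right → 9; minimax = 9.
1 ≠ 9, so there is no saddle point; optimal play is mixed.
Center is strictly dominated by Right (it gives the server strictly more in every row), so the receiver never plays it.
On the remaining 2×2 (Forehand, Backhand vs Left, Right):
Let the server play Forehand with probability p. Expected payoff against Left: (-12)p + 11(1−p) = −23p + 11; against Right: 9p + 1(1−p) = 8p + 1.
Setting these equal: −23p + 11 = 8p + 1 ⇒ −31p = -10 ⇒ p = 10/31, and the value is (-23)·(10/31) + 11 = 111/31.
For the receiver: with q = P(Left), equating Forehand's and Backhand's payoffs gives −21q + 9 = 10q + 1 ⇒ q = 8/31.

10/31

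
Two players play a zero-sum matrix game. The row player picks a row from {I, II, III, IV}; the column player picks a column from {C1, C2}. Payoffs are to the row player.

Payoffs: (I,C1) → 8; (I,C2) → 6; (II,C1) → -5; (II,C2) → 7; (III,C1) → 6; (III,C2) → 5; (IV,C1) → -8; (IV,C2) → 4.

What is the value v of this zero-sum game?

43/7

Row minima: I → 6, II → -5, III → 5, IV → -8; maximin = 6.
Column maxima: C1 → 8, C2 → 7; minimax = 7.
6 ≠ 7, so there is no saddle point; optimal play is mixed.
III is strictly dominated by I, so the row player never plays it.
IV is strictly dominated by I, so the row player never plays it.
On the remaining 2×2 (I, II vs C1, C2):
Let the row player play I with probability p. Expected payoff against C1: 8p + (-5)(1−p) = 13p − 5; against C2: 6p + 7(1−p) = −p + 7.
Setting these equal: 13p − 5 = −p + 7 ⇒ 14p = 12 ⇒ p = 6/7, and the value is (13)·(6/7) − 5 = 43/7.
For the column player: with q = P(C1), equating I's and II's payoffs gives 2q + 6 = −12q + 7 ⇒ q = 1/14.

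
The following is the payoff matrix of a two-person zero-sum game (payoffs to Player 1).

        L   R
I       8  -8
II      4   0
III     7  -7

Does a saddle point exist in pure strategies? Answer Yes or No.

Yes

Row minima: I → -8, II → 0, III → -7; maximin = 0.
Column maxima: L → 8, R → 0; minimax = 0.
maximin = minimax = 0, so a saddle point exists.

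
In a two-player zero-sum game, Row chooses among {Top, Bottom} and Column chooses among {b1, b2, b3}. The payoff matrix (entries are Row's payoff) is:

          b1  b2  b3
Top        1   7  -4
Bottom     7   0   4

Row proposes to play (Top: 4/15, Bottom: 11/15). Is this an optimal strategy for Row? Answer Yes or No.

Yes

Against b1 this mix gives (4/15)·1 + (11/15)·7 = 27/5.
Against b2 this mix gives (4/15)·7 + (11/15)·0 = 28/15.
Against b3 this mix gives (4/15)·(-4) + (11/15)·4 = 28/15.
All of Column's active replies (b2, b3) yield 28/15, and no column does worse for Row. The mix makes Column indifferent and guarantees 28/15, so it is optimal.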